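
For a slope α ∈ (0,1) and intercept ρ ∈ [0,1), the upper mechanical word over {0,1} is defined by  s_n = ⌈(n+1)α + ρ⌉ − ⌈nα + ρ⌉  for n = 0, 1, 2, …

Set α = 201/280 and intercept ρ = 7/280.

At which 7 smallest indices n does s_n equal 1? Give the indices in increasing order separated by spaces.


1 2 4 5 6 8 9

n=0: ⌈208/280⌉−⌈7/280⌉ = 1−1 = 0
n=1: ⌈409/280⌉−⌈208/280⌉ = 2−1 = 1  ← one
n=2: ⌈610/280⌉−⌈409/280⌉ = 3−2 = 1  ← one
n=3: ⌈811/280⌉−⌈610/280⌉ = 3−3 = 0
n=4: ⌈1012/280⌉−⌈811/280⌉ = 4−3 = 1  ← one
n=5: ⌈1213/280⌉−⌈1012/280⌉ = 5−4 = 1  ← one
n=6: ⌈1414/280⌉−⌈1213/280⌉ = 6−5 = 1  ← one
n=7: ⌈1615/280⌉−⌈1414/280⌉ = 6−6 = 0
n=8: ⌈1816/280⌉−⌈1615/280⌉ = 7−6 = 1  ← one
n=9: ⌈2017/280⌉−⌈1816/280⌉ = 8−7 = 1  ← one
positions of the first 7 ones: 1 2 4 5 6 8 9


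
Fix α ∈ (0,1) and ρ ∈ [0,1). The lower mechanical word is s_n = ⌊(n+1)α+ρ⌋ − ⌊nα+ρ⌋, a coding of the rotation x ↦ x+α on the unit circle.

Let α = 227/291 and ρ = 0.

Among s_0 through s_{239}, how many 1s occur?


#1s = Σ_{n=0}^{239} s_n = Σ_{n=0}^{239} (⌊(n+1)α+ρ⌋ − ⌊nα+ρ⌋)
the sum telescopes: every ⌊nα+ρ⌋ with 0 < n < 240 appears once with + and once with −, leaving ⌊240α+ρ⌋ − ⌊0·α+ρ⌋
240α + ρ = (240·227) / 291 = 54480/291
ρ = 0/291
⌊54480/291⌋ = 187,  ⌊0/291⌋ = 0
#1s = 187 − 0 = 187

187


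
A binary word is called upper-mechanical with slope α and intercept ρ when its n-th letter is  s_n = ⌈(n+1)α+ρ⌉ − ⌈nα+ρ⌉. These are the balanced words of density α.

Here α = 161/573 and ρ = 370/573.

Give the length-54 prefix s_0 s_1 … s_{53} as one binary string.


n=0: ⌈(1·161+370)/573⌉ − ⌈(0·161+370)/573⌉ = ⌈531/573⌉ − ⌈370/573⌉ = 1 − 1 = 0
n=1: ⌈(2·161+370)/573⌉ − ⌈(1·161+370)/573⌉ = ⌈692/573⌉ − ⌈531/573⌉ = 2 − 1 = 1
n=2: ⌈(3·161+370)/573⌉ − ⌈(2·161+370)/573⌉ = ⌈853/573⌉ − ⌈692/573⌉ = 2 − 2 = 0
n=3: ⌈(4·161+370)/573⌉ − ⌈(3·161+370)/573⌉ = ⌈1014/573⌉ − ⌈853/573⌉ = 2 − 2 = 0
n=4: ⌈(5·161+370)/573⌉ − ⌈(4·161+370)/573⌉ = ⌈1175/573⌉ − ⌈1014/573⌉ = 3 − 2 = 1
n=5: ⌈(6·161+370)/573⌉ − ⌈(5·161+370)/573⌉ = ⌈1336/573⌉ − ⌈1175/573⌉ = 3 − 3 = 0
n=6: ⌈(7·161+370)/573⌉ − ⌈(6·161+370)/573⌉ = ⌈1497/573⌉ − ⌈1336/573⌉ = 3 − 3 = 0
n=7: ⌈(8·161+370)/573⌉ − ⌈(7·161+370)/573⌉ = ⌈1658/573⌉ − ⌈1497/573⌉ = 3 − 3 = 0
n=8: ⌈(9·161+370)/573⌉ − ⌈(8·161+370)/573⌉ = ⌈1819/573⌉ − ⌈1658/573⌉ = 4 − 3 = 1
n=9: ⌈(10·161+370)/573⌉ − ⌈(9·161+370)/573⌉ = ⌈1980/573⌉ − ⌈1819/573⌉ = 4 − 4 = 0
n=10: ⌈(11·161+370)/573⌉ − ⌈(10·161+370)/573⌉ = ⌈2141/573⌉ − ⌈1980/573⌉ = 4 − 4 = 0
n=11: ⌈(12·161+370)/573⌉ − ⌈(11·161+370)/573⌉ = ⌈2302/573⌉ − ⌈2141/573⌉ = 5 − 4 = 1
n=12: ⌈(13·161+370)/573⌉ − ⌈(12·161+370)/573⌉ = ⌈2463/573⌉ − ⌈2302/573⌉ = 5 − 5 = 0
n=13: ⌈(14·161+370)/573⌉ − ⌈(13·161+370)/573⌉ = ⌈2624/573⌉ − ⌈2463/573⌉ = 5 − 5 = 0
n=14: ⌈(15·161+370)/573⌉ − ⌈(14·161+370)/573⌉ = ⌈2785/573⌉ − ⌈2624/573⌉ = 5 − 5 = 0
n=15: ⌈(16·161+370)/573⌉ − ⌈(15·161+370)/573⌉ = ⌈2946/573⌉ − ⌈2785/573⌉ = 6 − 5 = 1
n=16: ⌈(17·161+370)/573⌉ − ⌈(16·161+370)/573⌉ = ⌈3107/573⌉ − ⌈2946/573⌉ = 6 − 6 = 0
n=17: ⌈(18·161+370)/573⌉ − ⌈(17·161+370)/573⌉ = ⌈3268/573⌉ − ⌈3107/573⌉ = 6 − 6 = 0
n=18: ⌈(19·161+370)/573⌉ − ⌈(18·161+370)/573⌉ = ⌈3429/573⌉ − ⌈3268/573⌉ = 6 − 6 = 0
n=19: ⌈(20·161+370)/573⌉ − ⌈(19·161+370)/573⌉ = ⌈3590/573⌉ − ⌈3429/573⌉ = 7 − 6 = 1
n=20: ⌈(21·161+370)/573⌉ − ⌈(20·161+370)/573⌉ = ⌈3751/573⌉ − ⌈3590/573⌉ = 7 − 7 = 0
n=21: ⌈(22·161+370)/573⌉ − ⌈(21·161+370)/573⌉ = ⌈3912/573⌉ − ⌈3751/573⌉ = 7 − 7 = 0
n=22: ⌈(23·161+370)/573⌉ − ⌈(22·161+370)/573⌉ = ⌈4073/573⌉ − ⌈3912/573⌉ = 8 − 7 = 1
n=23: ⌈(24·161+370)/573⌉ − ⌈(23·161+370)/573⌉ = ⌈4234/573⌉ − ⌈4073/573⌉ = 8 − 8 = 0
n=24: ⌈(25·161+370)/573⌉ − ⌈(24·161+370)/573⌉ = ⌈4395/573⌉ − ⌈4234/573⌉ = 8 − 8 = 0
n=25: ⌈(26·161+370)/573⌉ − ⌈(25·161+370)/573⌉ = ⌈4556/573⌉ − ⌈4395/573⌉ = 8 − 8 = 0
n=26: ⌈(27·161+370)/573⌉ − ⌈(26·161+370)/573⌉ = ⌈4717/573⌉ − ⌈4556/573⌉ = 9 − 8 = 1
n=27: ⌈(28·161+370)/573⌉ − ⌈(27·161+370)/573⌉ = ⌈4878/573⌉ − ⌈4717/573⌉ = 9 − 9 = 0
n=28: ⌈(29·161+370)/573⌉ − ⌈(28·161+370)/573⌉ = ⌈5039/573⌉ − ⌈4878/573⌉ = 9 − 9 = 0
n=29: ⌈(30·161+370)/573⌉ − ⌈(29·161+370)/573⌉ = ⌈5200/573⌉ − ⌈5039/573⌉ = 10 − 9 = 1
n=30: ⌈(31·161+370)/573⌉ − ⌈(30·161+370)/573⌉ = ⌈5361/573⌉ − ⌈5200/573⌉ = 10 − 10 = 0
n=31: ⌈(32·161+370)/573⌉ − ⌈(31·161+370)/573⌉ = ⌈5522/573⌉ − ⌈5361/573⌉ = 10 − 10 = 0
n=32: ⌈(33·161+370)/573⌉ − ⌈(32·161+370)/573⌉ = ⌈5683/573⌉ − ⌈5522/573⌉ = 10 − 10 = 0
n=33: ⌈(34·161+370)/573⌉ − ⌈(33·161+370)/573⌉ = ⌈5844/573⌉ − ⌈5683/573⌉ = 11 − 10 = 1
n=34: ⌈(35·161+370)/573⌉ − ⌈(34·161+370)/573⌉ = ⌈6005/573⌉ − ⌈5844/573⌉ = 11 − 11 = 0
n=35: ⌈(36·161+370)/573⌉ − ⌈(35·161+370)/573⌉ = ⌈6166/573⌉ − ⌈6005/573⌉ = 11 − 11 = 0
n=36: ⌈(37·161+370)/573⌉ − ⌈(36·161+370)/573⌉ = ⌈6327/573⌉ − ⌈6166/573⌉ = 12 − 11 = 1
n=37: ⌈(38·161+370)/573⌉ − ⌈(37·161+370)/573⌉ = ⌈6488/573⌉ − ⌈6327/573⌉ = 12 − 12 = 0
n=38: ⌈(39·161+370)/573⌉ − ⌈(38·161+370)/573⌉ = ⌈6649/573⌉ − ⌈6488/573⌉ = 12 − 12 = 0
n=39: ⌈(40·161+370)/573⌉ − ⌈(39·161+370)/573⌉ = ⌈6810/573⌉ − ⌈6649/573⌉ = 12 − 12 = 0
n=40: ⌈(41·161+370)/573⌉ − ⌈(40·161+370)/573⌉ = ⌈6971/573⌉ − ⌈6810/573⌉ = 13 − 12 = 1
n=41: ⌈(42·161+370)/573⌉ − ⌈(41·161+370)/573⌉ = ⌈7132/573⌉ − ⌈6971/573⌉ = 13 − 13 = 0
n=42: ⌈(43·161+370)/573⌉ − ⌈(42·161+370)/573⌉ = ⌈7293/573⌉ − ⌈7132/573⌉ = 13 − 13 = 0
n=43: ⌈(44·161+370)/573⌉ − ⌈(43·161+370)/573⌉ = ⌈7454/573⌉ − ⌈7293/573⌉ = 14 − 13 = 1
n=44: ⌈(45·161+370)/573⌉ − ⌈(44·161+370)/573⌉ = ⌈7615/573⌉ − ⌈7454/573⌉ = 14 − 14 = 0
n=45: ⌈(46·161+370)/573⌉ − ⌈(45·161+370)/573⌉ = ⌈7776/573⌉ − ⌈7615/573⌉ = 14 − 14 = 0
n=46: ⌈(47·161+370)/573⌉ − ⌈(46·161+370)/573⌉ = ⌈7937/573⌉ − ⌈7776/573⌉ = 14 − 14 = 0
n=47: ⌈(48·161+370)/573⌉ − ⌈(47·161+370)/573⌉ = ⌈8098/573⌉ − ⌈7937/573⌉ = 15 − 14 = 1
n=48: ⌈(49·161+370)/573⌉ − ⌈(48·161+370)/573⌉ = ⌈8259/573⌉ − ⌈8098/573⌉ = 15 − 15 = 0
n=49: ⌈(50·161+370)/573⌉ − ⌈(49·161+370)/573⌉ = ⌈8420/573⌉ − ⌈8259/573⌉ = 15 − 15 = 0
n=50: ⌈(51·161+370)/573⌉ − ⌈(50·161+370)/573⌉ = ⌈8581/573⌉ − ⌈8420/573⌉ = 15 − 15 = 0
n=51: ⌈(52·161+370)/573⌉ − ⌈(51·161+370)/573⌉ = ⌈8742/573⌉ − ⌈8581/573⌉ = 16 − 15 = 1
n=52: ⌈(53·161+370)/573⌉ − ⌈(52·161+370)/573⌉ = ⌈8903/573⌉ − ⌈8742/573⌉ = 16 − 16 = 0
n=53: ⌈(54·161+370)/573⌉ − ⌈(53·161+370)/573⌉ = ⌈9064/573⌉ − ⌈8903/573⌉ = 16 − 16 = 0

010010001001000100010010001001000100100010010001000100


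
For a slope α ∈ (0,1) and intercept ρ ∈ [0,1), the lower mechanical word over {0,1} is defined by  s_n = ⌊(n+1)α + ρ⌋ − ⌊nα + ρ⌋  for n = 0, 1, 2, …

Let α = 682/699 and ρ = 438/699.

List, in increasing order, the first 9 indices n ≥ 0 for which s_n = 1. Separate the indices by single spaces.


n=0: ⌊1120/699⌋−⌊438/699⌋ = 1−0 = 1  ← one
n=1: ⌊1802/699⌋−⌊1120/699⌋ = 2−1 = 1  ← one
n=2: ⌊2484/699⌋−⌊1802/699⌋ = 3−2 = 1  ← one
n=3: ⌊3166/699⌋−⌊2484/699⌋ = 4−3 = 1  ← one
n=4: ⌊3848/699⌋−⌊3166/699⌋ = 5−4 = 1  ← one
n=5: ⌊4530/699⌋−⌊3848/699⌋ = 6−5 = 1  ← one
n=6: ⌊5212/699⌋−⌊4530/699⌋ = 7−6 = 1  ← one
n=7: ⌊5894/699⌋−⌊5212/699⌋ = 8−7 = 1  ← one
n=8: ⌊6576/699⌋−⌊5894/699⌋ = 9−8 = 1  ← one
positions of the first 9 ones: 0 1 2 3 4 5 6 7 8

0 1 2 3 4 5 6 7 8


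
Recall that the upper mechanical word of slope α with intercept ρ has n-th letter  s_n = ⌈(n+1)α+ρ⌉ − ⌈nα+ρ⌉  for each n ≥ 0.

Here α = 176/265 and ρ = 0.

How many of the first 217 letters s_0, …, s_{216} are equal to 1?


145

#1s = Σ_{n=0}^{216} s_n = Σ_{n=0}^{216} (⌈(n+1)α+ρ⌉ − ⌈nα+ρ⌉)
the sum telescopes: every ⌈nα+ρ⌉ with 0 < n < 217 appears once with + and once with −, leaving ⌈217α+ρ⌉ − ⌈0·α+ρ⌉
217α + ρ = (217·176) / 265 = 38192/265
ρ = 0/265
⌈38192/265⌉ = 145,  ⌈0/265⌉ = 0
#1s = 145 − 0 = 145


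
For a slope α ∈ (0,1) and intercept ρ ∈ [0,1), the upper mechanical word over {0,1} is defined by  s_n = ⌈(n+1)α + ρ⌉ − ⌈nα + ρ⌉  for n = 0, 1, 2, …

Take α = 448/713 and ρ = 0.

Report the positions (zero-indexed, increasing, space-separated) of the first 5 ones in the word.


n=0: ⌈448/713⌉−⌈0/713⌉ = 1−0 = 1  ← one
n=1: ⌈896/713⌉−⌈448/713⌉ = 2−1 = 1  ← one
n=2: ⌈1344/713⌉−⌈896/713⌉ = 2−2 = 0
n=3: ⌈1792/713⌉−⌈1344/713⌉ = 3−2 = 1  ← one
n=4: ⌈2240/713⌉−⌈1792/713⌉ = 4−3 = 1  ← one
n=5: ⌈2688/713⌉−⌈2240/713⌉ = 4−4 = 0
n=6: ⌈3136/713⌉−⌈2688/713⌉ = 5−4 = 1  ← one
positions of the first 5 ones: 0 1 3 4 6

0 1 3 4 6


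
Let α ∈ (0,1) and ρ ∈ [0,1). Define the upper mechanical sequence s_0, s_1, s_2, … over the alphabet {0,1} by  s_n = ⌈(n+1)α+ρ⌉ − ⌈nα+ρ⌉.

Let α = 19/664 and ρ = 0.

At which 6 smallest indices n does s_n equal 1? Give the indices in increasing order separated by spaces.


0 34 69 104 139 174

n=0: ⌈19/664⌉−⌈0/664⌉ = 1−0 = 1  ← one
n=1: ⌈38/664⌉−⌈19/664⌉ = 1−1 = 0
n=2: ⌈57/664⌉−⌈38/664⌉ = 1−1 = 0
  …
n=34: ⌈665/664⌉−⌈646/664⌉ = 2−1 = 1  ← one
n=35: ⌈684/664⌉−⌈665/664⌉ = 2−2 = 0
n=36: ⌈703/664⌉−⌈684/664⌉ = 2−2 = 0
  …
n=69: ⌈1330/664⌉−⌈1311/664⌉ = 3−2 = 1  ← one
n=70: ⌈1349/664⌉−⌈1330/664⌉ = 3−3 = 0
n=71: ⌈1368/664⌉−⌈1349/664⌉ = 3−3 = 0
  …
n=104: ⌈1995/664⌉−⌈1976/664⌉ = 4−3 = 1  ← one
n=105: ⌈2014/664⌉−⌈1995/664⌉ = 4−4 = 0
n=106: ⌈2033/664⌉−⌈2014/664⌉ = 4−4 = 0
  …
n=139: ⌈2660/664⌉−⌈2641/664⌉ = 5−4 = 1  ← one
n=140: ⌈2679/664⌉−⌈2660/664⌉ = 5−5 = 0
n=141: ⌈2698/664⌉−⌈2679/664⌉ = 5−5 = 0
  …
n=174: ⌈3325/664⌉−⌈3306/664⌉ = 6−5 = 1  ← one
positions of the first 6 ones: 0 34 69 104 139 174


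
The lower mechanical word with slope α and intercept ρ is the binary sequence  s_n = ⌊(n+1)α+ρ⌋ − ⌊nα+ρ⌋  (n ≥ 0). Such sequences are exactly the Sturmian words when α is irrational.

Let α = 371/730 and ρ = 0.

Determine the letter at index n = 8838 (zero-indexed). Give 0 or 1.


1

(n+1)α + ρ = (8839·371) / 730 = 3279269/730
nα + ρ     = (8838·371) / 730 = 3278898/730
⌊3279269/730⌋ = 4492,  ⌊3278898/730⌋ = 4491
s_{8838} = 4492 − 4491 = 1


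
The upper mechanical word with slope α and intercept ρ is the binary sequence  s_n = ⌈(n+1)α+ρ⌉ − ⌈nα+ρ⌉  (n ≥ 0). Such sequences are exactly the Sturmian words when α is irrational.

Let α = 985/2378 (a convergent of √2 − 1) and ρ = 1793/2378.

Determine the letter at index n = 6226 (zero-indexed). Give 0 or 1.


(n+1)α + ρ = (6227·985 + 1793) / 2378 = 6135388/2378
nα + ρ     = (6226·985 + 1793) / 2378 = 6134403/2378
⌈6135388/2378⌉ = 2581,  ⌈6134403/2378⌉ = 2580
s_{6226} = 2581 − 2580 = 1

1


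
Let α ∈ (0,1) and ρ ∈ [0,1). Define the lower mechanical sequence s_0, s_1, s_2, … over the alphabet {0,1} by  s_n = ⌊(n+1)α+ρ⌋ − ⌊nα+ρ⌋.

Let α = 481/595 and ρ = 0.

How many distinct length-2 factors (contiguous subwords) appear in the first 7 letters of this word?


t_n = ⌊(n·481)/595⌋ for n = 0 … 7:
  n=0…7: ⌊0/595⌋=0 ⌊481/595⌋=0 ⌊962/595⌋=1 ⌊1443/595⌋=2 ⌊1924/595⌋=3 ⌊2405/595⌋=4 ⌊2886/595⌋=4 ⌊3367/595⌋=5
s_n = t_(n+1) − t_n for n = 0 … 6 gives
prefix = 0111101
slide a length-2 window over [0..1] … [5..6] (6 windows); first occurrence of each distinct factor:
  [  0..  1] 01
  [  1..  2] 11
  [  4..  5] 10
  (the other 3 windows repeat one of these)
distinct factors: {01, 10, 11}
count = 3  (Sturmian bound for length 2 is 3)

3


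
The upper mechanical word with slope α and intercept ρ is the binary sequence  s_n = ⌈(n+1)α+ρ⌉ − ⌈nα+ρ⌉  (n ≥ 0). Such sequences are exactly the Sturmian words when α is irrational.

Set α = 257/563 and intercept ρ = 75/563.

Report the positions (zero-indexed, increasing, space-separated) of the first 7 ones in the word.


n=0: ⌈332/563⌉−⌈75/563⌉ = 1−1 = 0
n=1: ⌈589/563⌉−⌈332/563⌉ = 2−1 = 1  ← one
n=2: ⌈846/563⌉−⌈589/563⌉ = 2−2 = 0
n=3: ⌈1103/563⌉−⌈846/563⌉ = 2−2 = 0
n=4: ⌈1360/563⌉−⌈1103/563⌉ = 3−2 = 1  ← one
n=5: ⌈1617/563⌉−⌈1360/563⌉ = 3−3 = 0
n=6: ⌈1874/563⌉−⌈1617/563⌉ = 4−3 = 1  ← one
n=7: ⌈2131/563⌉−⌈1874/563⌉ = 4−4 = 0
n=8: ⌈2388/563⌉−⌈2131/563⌉ = 5−4 = 1  ← one
n=9: ⌈2645/563⌉−⌈2388/563⌉ = 5−5 = 0
n=10: ⌈2902/563⌉−⌈2645/563⌉ = 6−5 = 1  ← one
n=11: ⌈3159/563⌉−⌈2902/563⌉ = 6−6 = 0
n=12: ⌈3416/563⌉−⌈3159/563⌉ = 7−6 = 1  ← one
n=13: ⌈3673/563⌉−⌈3416/563⌉ = 7−7 = 0
n=14: ⌈3930/563⌉−⌈3673/563⌉ = 7−7 = 0
n=15: ⌈4187/563⌉−⌈3930/563⌉ = 8−7 = 1  ← one
positions of the first 7 ones: 1 4 6 8 10 12 15

1 4 6 8 10 12 15


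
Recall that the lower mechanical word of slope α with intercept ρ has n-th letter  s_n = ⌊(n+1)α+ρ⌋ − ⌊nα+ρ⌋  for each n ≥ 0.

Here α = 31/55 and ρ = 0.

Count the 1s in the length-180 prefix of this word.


101

#1s = Σ_{n=0}^{179} s_n = Σ_{n=0}^{179} (⌊(n+1)α+ρ⌋ − ⌊nα+ρ⌋)
the sum telescopes: every ⌊nα+ρ⌋ with 0 < n < 180 appears once with + and once with −, leaving ⌊180α+ρ⌋ − ⌊0·α+ρ⌋
180α + ρ = (180·31) / 55 = 5580/55
ρ = 0/55
⌊5580/55⌋ = 101,  ⌊0/55⌋ = 0
#1s = 101 − 0 = 101


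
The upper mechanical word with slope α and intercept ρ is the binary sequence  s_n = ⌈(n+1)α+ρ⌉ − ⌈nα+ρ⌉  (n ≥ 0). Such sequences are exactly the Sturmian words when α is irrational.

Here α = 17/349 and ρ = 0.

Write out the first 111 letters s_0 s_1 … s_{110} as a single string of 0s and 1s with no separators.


100000000000000000001000000000000000000001000000000000000000010000000000000000000010000000000000000000100000000

n=0: ⌈(1·17)/349⌉ − ⌈(0·17)/349⌉ = ⌈17/349⌉ − ⌈0/349⌉ = 1 − 0 = 1
n=1: ⌈(2·17)/349⌉ − ⌈(1·17)/349⌉ = ⌈34/349⌉ − ⌈17/349⌉ = 1 − 1 = 0
n=2: ⌈(3·17)/349⌉ − ⌈(2·17)/349⌉ = ⌈51/349⌉ − ⌈34/349⌉ = 1 − 1 = 0
n=3: ⌈(4·17)/349⌉ − ⌈(3·17)/349⌉ = ⌈68/349⌉ − ⌈51/349⌉ = 1 − 1 = 0
n=4: ⌈(5·17)/349⌉ − ⌈(4·17)/349⌉ = ⌈85/349⌉ − ⌈68/349⌉ = 1 − 1 = 0
n=5: ⌈(6·17)/349⌉ − ⌈(5·17)/349⌉ = ⌈102/349⌉ − ⌈85/349⌉ = 1 − 1 = 0
n=6: ⌈(7·17)/349⌉ − ⌈(6·17)/349⌉ = ⌈119/349⌉ − ⌈102/349⌉ = 1 − 1 = 0
n=7: ⌈(8·17)/349⌉ − ⌈(7·17)/349⌉ = ⌈136/349⌉ − ⌈119/349⌉ = 1 − 1 = 0
n=8: ⌈(9·17)/349⌉ − ⌈(8·17)/349⌉ = ⌈153/349⌉ − ⌈136/349⌉ = 1 − 1 = 0
n=9: ⌈(10·17)/349⌉ − ⌈(9·17)/349⌉ = ⌈170/349⌉ − ⌈153/349⌉ = 1 − 1 = 0
n=10: ⌈(11·17)/349⌉ − ⌈(10·17)/349⌉ = ⌈187/349⌉ − ⌈170/349⌉ = 1 − 1 = 0
n=11: ⌈(12·17)/349⌉ − ⌈(11·17)/349⌉ = ⌈204/349⌉ − ⌈187/349⌉ = 1 − 1 = 0
n=12: ⌈(13·17)/349⌉ − ⌈(12·17)/349⌉ = ⌈221/349⌉ − ⌈204/349⌉ = 1 − 1 = 0
n=13: ⌈(14·17)/349⌉ − ⌈(13·17)/349⌉ = ⌈238/349⌉ − ⌈221/349⌉ = 1 − 1 = 0
n=14: ⌈(15·17)/349⌉ − ⌈(14·17)/349⌉ = ⌈255/349⌉ − ⌈238/349⌉ = 1 − 1 = 0
n=15: ⌈(16·17)/349⌉ − ⌈(15·17)/349⌉ = ⌈272/349⌉ − ⌈255/349⌉ = 1 − 1 = 0
n=16: ⌈(17·17)/349⌉ − ⌈(16·17)/349⌉ = ⌈289/349⌉ − ⌈272/349⌉ = 1 − 1 = 0
n=17: ⌈(18·17)/349⌉ − ⌈(17·17)/349⌉ = ⌈306/349⌉ − ⌈289/349⌉ = 1 − 1 = 0
n=18: ⌈(19·17)/349⌉ − ⌈(18·17)/349⌉ = ⌈323/349⌉ − ⌈306/349⌉ = 1 − 1 = 0
n=19: ⌈(20·17)/349⌉ − ⌈(19·17)/349⌉ = ⌈340/349⌉ − ⌈323/349⌉ = 1 − 1 = 0
n=20: ⌈(21·17)/349⌉ − ⌈(20·17)/349⌉ = ⌈357/349⌉ − ⌈340/349⌉ = 2 − 1 = 1
n=21: ⌈(22·17)/349⌉ − ⌈(21·17)/349⌉ = ⌈374/349⌉ − ⌈357/349⌉ = 2 − 2 = 0
n=22: ⌈(23·17)/349⌉ − ⌈(22·17)/349⌉ = ⌈391/349⌉ − ⌈374/349⌉ = 2 − 2 = 0
n=23: ⌈(24·17)/349⌉ − ⌈(23·17)/349⌉ = ⌈408/349⌉ − ⌈391/349⌉ = 2 − 2 = 0
n=24: ⌈(25·17)/349⌉ − ⌈(24·17)/349⌉ = ⌈425/349⌉ − ⌈408/349⌉ = 2 − 2 = 0
n=25: ⌈(26·17)/349⌉ − ⌈(25·17)/349⌉ = ⌈442/349⌉ − ⌈425/349⌉ = 2 − 2 = 0
n=26: ⌈(27·17)/349⌉ − ⌈(26·17)/349⌉ = ⌈459/349⌉ − ⌈442/349⌉ = 2 − 2 = 0
n=27: ⌈(28·17)/349⌉ − ⌈(27·17)/349⌉ = ⌈476/349⌉ − ⌈459/349⌉ = 2 − 2 = 0
n=28: ⌈(29·17)/349⌉ − ⌈(28·17)/349⌉ = ⌈493/349⌉ − ⌈476/349⌉ = 2 − 2 = 0
n=29: ⌈(30·17)/349⌉ − ⌈(29·17)/349⌉ = ⌈510/349⌉ − ⌈493/349⌉ = 2 − 2 = 0
n=30: ⌈(31·17)/349⌉ − ⌈(30·17)/349⌉ = ⌈527/349⌉ − ⌈510/349⌉ = 2 − 2 = 0
n=31: ⌈(32·17)/349⌉ − ⌈(31·17)/349⌉ = ⌈544/349⌉ − ⌈527/349⌉ = 2 − 2 = 0
n=32: ⌈(33·17)/349⌉ − ⌈(32·17)/349⌉ = ⌈561/349⌉ − ⌈544/349⌉ = 2 − 2 = 0
n=33: ⌈(34·17)/349⌉ − ⌈(33·17)/349⌉ = ⌈578/349⌉ − ⌈561/349⌉ = 2 − 2 = 0
n=34: ⌈(35·17)/349⌉ − ⌈(34·17)/349⌉ = ⌈595/349⌉ − ⌈578/349⌉ = 2 − 2 = 0
n=35: ⌈(36·17)/349⌉ − ⌈(35·17)/349⌉ = ⌈612/349⌉ − ⌈595/349⌉ = 2 − 2 = 0
n=36: ⌈(37·17)/349⌉ − ⌈(36·17)/349⌉ = ⌈629/349⌉ − ⌈612/349⌉ = 2 − 2 = 0
n=37: ⌈(38·17)/349⌉ − ⌈(37·17)/349⌉ = ⌈646/349⌉ − ⌈629/349⌉ = 2 − 2 = 0
n=38: ⌈(39·17)/349⌉ − ⌈(38·17)/349⌉ = ⌈663/349⌉ − ⌈646/349⌉ = 2 − 2 = 0
n=39: ⌈(40·17)/349⌉ − ⌈(39·17)/349⌉ = ⌈680/349⌉ − ⌈663/349⌉ = 2 − 2 = 0
n=40: ⌈(41·17)/349⌉ − ⌈(40·17)/349⌉ = ⌈697/349⌉ − ⌈680/349⌉ = 2 − 2 = 0
n=41: ⌈(42·17)/349⌉ − ⌈(41·17)/349⌉ = ⌈714/349⌉ − ⌈697/349⌉ = 3 − 2 = 1
n=42: ⌈(43·17)/349⌉ − ⌈(42·17)/349⌉ = ⌈731/349⌉ − ⌈714/349⌉ = 3 − 3 = 0
n=43: ⌈(44·17)/349⌉ − ⌈(43·17)/349⌉ = ⌈748/349⌉ − ⌈731/349⌉ = 3 − 3 = 0
n=44: ⌈(45·17)/349⌉ − ⌈(44·17)/349⌉ = ⌈765/349⌉ − ⌈748/349⌉ = 3 − 3 = 0
n=45: ⌈(46·17)/349⌉ − ⌈(45·17)/349⌉ = ⌈782/349⌉ − ⌈765/349⌉ = 3 − 3 = 0
n=46: ⌈(47·17)/349⌉ − ⌈(46·17)/349⌉ = ⌈799/349⌉ − ⌈782/349⌉ = 3 − 3 = 0
n=47: ⌈(48·17)/349⌉ − ⌈(47·17)/349⌉ = ⌈816/349⌉ − ⌈799/349⌉ = 3 − 3 = 0
n=48: ⌈(49·17)/349⌉ − ⌈(48·17)/349⌉ = ⌈833/349⌉ − ⌈816/349⌉ = 3 − 3 = 0
n=49: ⌈(50·17)/349⌉ − ⌈(49·17)/349⌉ = ⌈850/349⌉ − ⌈833/349⌉ = 3 − 3 = 0
n=50: ⌈(51·17)/349⌉ − ⌈(50·17)/349⌉ = ⌈867/349⌉ − ⌈850/349⌉ = 3 − 3 = 0
n=51: ⌈(52·17)/349⌉ − ⌈(51·17)/349⌉ = ⌈884/349⌉ − ⌈867/349⌉ = 3 − 3 = 0
n=52: ⌈(53·17)/349⌉ − ⌈(52·17)/349⌉ = ⌈901/349⌉ − ⌈884/349⌉ = 3 − 3 = 0
n=53: ⌈(54·17)/349⌉ − ⌈(53·17)/349⌉ = ⌈918/349⌉ − ⌈901/349⌉ = 3 − 3 = 0
n=54: ⌈(55·17)/349⌉ − ⌈(54·17)/349⌉ = ⌈935/349⌉ − ⌈918/349⌉ = 3 − 3 = 0
n=55: ⌈(56·17)/349⌉ − ⌈(55·17)/349⌉ = ⌈952/349⌉ − ⌈935/349⌉ = 3 − 3 = 0
n=56: ⌈(57·17)/349⌉ − ⌈(56·17)/349⌉ = ⌈969/349⌉ − ⌈952/349⌉ = 3 − 3 = 0
n=57: ⌈(58·17)/349⌉ − ⌈(57·17)/349⌉ = ⌈986/349⌉ − ⌈969/349⌉ = 3 − 3 = 0
n=58: ⌈(59·17)/349⌉ − ⌈(58·17)/349⌉ = ⌈1003/349⌉ − ⌈986/349⌉ = 3 − 3 = 0
n=59: ⌈(60·17)/349⌉ − ⌈(59·17)/349⌉ = ⌈1020/349⌉ − ⌈1003/349⌉ = 3 − 3 = 0
n=60: ⌈(61·17)/349⌉ − ⌈(60·17)/349⌉ = ⌈1037/349⌉ − ⌈1020/349⌉ = 3 − 3 = 0
n=61: ⌈(62·17)/349⌉ − ⌈(61·17)/349⌉ = ⌈1054/349⌉ − ⌈1037/349⌉ = 4 − 3 = 1
n=62: ⌈(63·17)/349⌉ − ⌈(62·17)/349⌉ = ⌈1071/349⌉ − ⌈1054/349⌉ = 4 − 4 = 0
n=63: ⌈(64·17)/349⌉ − ⌈(63·17)/349⌉ = ⌈1088/349⌉ − ⌈1071/349⌉ = 4 − 4 = 0
n=64: ⌈(65·17)/349⌉ − ⌈(64·17)/349⌉ = ⌈1105/349⌉ − ⌈1088/349⌉ = 4 − 4 = 0
n=65: ⌈(66·17)/349⌉ − ⌈(65·17)/349⌉ = ⌈1122/349⌉ − ⌈1105/349⌉ = 4 − 4 = 0
n=66: ⌈(67·17)/349⌉ − ⌈(66·17)/349⌉ = ⌈1139/349⌉ − ⌈1122/349⌉ = 4 − 4 = 0
n=67: ⌈(68·17)/349⌉ − ⌈(67·17)/349⌉ = ⌈1156/349⌉ − ⌈1139/349⌉ = 4 − 4 = 0
n=68: ⌈(69·17)/349⌉ − ⌈(68·17)/349⌉ = ⌈1173/349⌉ − ⌈1156/349⌉ = 4 − 4 = 0
n=69: ⌈(70·17)/349⌉ − ⌈(69·17)/349⌉ = ⌈1190/349⌉ − ⌈1173/349⌉ = 4 − 4 = 0
n=70: ⌈(71·17)/349⌉ − ⌈(70·17)/349⌉ = ⌈1207/349⌉ − ⌈1190/349⌉ = 4 − 4 = 0
n=71: ⌈(72·17)/349⌉ − ⌈(71·17)/349⌉ = ⌈1224/349⌉ − ⌈1207/349⌉ = 4 − 4 = 0
n=72: ⌈(73·17)/349⌉ − ⌈(72·17)/349⌉ = ⌈1241/349⌉ − ⌈1224/349⌉ = 4 − 4 = 0
n=73: ⌈(74·17)/349⌉ − ⌈(73·17)/349⌉ = ⌈1258/349⌉ − ⌈1241/349⌉ = 4 − 4 = 0
n=74: ⌈(75·17)/349⌉ − ⌈(74·17)/349⌉ = ⌈1275/349⌉ − ⌈1258/349⌉ = 4 − 4 = 0
n=75: ⌈(76·17)/349⌉ − ⌈(75·17)/349⌉ = ⌈1292/349⌉ − ⌈1275/349⌉ = 4 − 4 = 0
n=76: ⌈(77·17)/349⌉ − ⌈(76·17)/349⌉ = ⌈1309/349⌉ − ⌈1292/349⌉ = 4 − 4 = 0
n=77: ⌈(78·17)/349⌉ − ⌈(77·17)/349⌉ = ⌈1326/349⌉ − ⌈1309/349⌉ = 4 − 4 = 0
n=78: ⌈(79·17)/349⌉ − ⌈(78·17)/349⌉ = ⌈1343/349⌉ − ⌈1326/349⌉ = 4 − 4 = 0
n=79: ⌈(80·17)/349⌉ − ⌈(79·17)/349⌉ = ⌈1360/349⌉ − ⌈1343/349⌉ = 4 − 4 = 0
n=80: ⌈(81·17)/349⌉ − ⌈(80·17)/349⌉ = ⌈1377/349⌉ − ⌈1360/349⌉ = 4 − 4 = 0
n=81: ⌈(82·17)/349⌉ − ⌈(81·17)/349⌉ = ⌈1394/349⌉ − ⌈1377/349⌉ = 4 − 4 = 0
n=82: ⌈(83·17)/349⌉ − ⌈(82·17)/349⌉ = ⌈1411/349⌉ − ⌈1394/349⌉ = 5 − 4 = 1
n=83: ⌈(84·17)/349⌉ − ⌈(83·17)/349⌉ = ⌈1428/349⌉ − ⌈1411/349⌉ = 5 − 5 = 0
n=84: ⌈(85·17)/349⌉ − ⌈(84·17)/349⌉ = ⌈1445/349⌉ − ⌈1428/349⌉ = 5 − 5 = 0
n=85: ⌈(86·17)/349⌉ − ⌈(85·17)/349⌉ = ⌈1462/349⌉ − ⌈1445/349⌉ = 5 − 5 = 0
n=86: ⌈(87·17)/349⌉ − ⌈(86·17)/349⌉ = ⌈1479/349⌉ − ⌈1462/349⌉ = 5 − 5 = 0
n=87: ⌈(88·17)/349⌉ − ⌈(87·17)/349⌉ = ⌈1496/349⌉ − ⌈1479/349⌉ = 5 − 5 = 0
n=88: ⌈(89·17)/349⌉ − ⌈(88·17)/349⌉ = ⌈1513/349⌉ − ⌈1496/349⌉ = 5 − 5 = 0
n=89: ⌈(90·17)/349⌉ − ⌈(89·17)/349⌉ = ⌈1530/349⌉ − ⌈1513/349⌉ = 5 − 5 = 0
n=90: ⌈(91·17)/349⌉ − ⌈(90·17)/349⌉ = ⌈1547/349⌉ − ⌈1530/349⌉ = 5 − 5 = 0
n=91: ⌈(92·17)/349⌉ − ⌈(91·17)/349⌉ = ⌈1564/349⌉ − ⌈1547/349⌉ = 5 − 5 = 0
n=92: ⌈(93·17)/349⌉ − ⌈(92·17)/349⌉ = ⌈1581/349⌉ − ⌈1564/349⌉ = 5 − 5 = 0
n=93: ⌈(94·17)/349⌉ − ⌈(93·17)/349⌉ = ⌈1598/349⌉ − ⌈1581/349⌉ = 5 − 5 = 0
n=94: ⌈(95·17)/349⌉ − ⌈(94·17)/349⌉ = ⌈1615/349⌉ − ⌈1598/349⌉ = 5 − 5 = 0
n=95: ⌈(96·17)/349⌉ − ⌈(95·17)/349⌉ = ⌈1632/349⌉ − ⌈1615/349⌉ = 5 − 5 = 0
n=96: ⌈(97·17)/349⌉ − ⌈(96·17)/349⌉ = ⌈1649/349⌉ − ⌈1632/349⌉ = 5 − 5 = 0
n=97: ⌈(98·17)/349⌉ − ⌈(97·17)/349⌉ = ⌈1666/349⌉ − ⌈1649/349⌉ = 5 − 5 = 0
n=98: ⌈(99·17)/349⌉ − ⌈(98·17)/349⌉ = ⌈1683/349⌉ − ⌈1666/349⌉ = 5 − 5 = 0
n=99: ⌈(100·17)/349⌉ − ⌈(99·17)/349⌉ = ⌈1700/349⌉ − ⌈1683/349⌉ = 5 − 5 = 0
n=100: ⌈(101·17)/349⌉ − ⌈(100·17)/349⌉ = ⌈1717/349⌉ − ⌈1700/349⌉ = 5 − 5 = 0
n=101: ⌈(102·17)/349⌉ − ⌈(101·17)/349⌉ = ⌈1734/349⌉ − ⌈1717/349⌉ = 5 − 5 = 0
n=102: ⌈(103·17)/349⌉ − ⌈(102·17)/349⌉ = ⌈1751/349⌉ − ⌈1734/349⌉ = 6 − 5 = 1
n=103: ⌈(104·17)/349⌉ − ⌈(103·17)/349⌉ = ⌈1768/349⌉ − ⌈1751/349⌉ = 6 − 6 = 0
n=104: ⌈(105·17)/349⌉ − ⌈(104·17)/349⌉ = ⌈1785/349⌉ − ⌈1768/349⌉ = 6 − 6 = 0
n=105: ⌈(106·17)/349⌉ − ⌈(105·17)/349⌉ = ⌈1802/349⌉ − ⌈1785/349⌉ = 6 − 6 = 0
n=106: ⌈(107·17)/349⌉ − ⌈(106·17)/349⌉ = ⌈1819/349⌉ − ⌈1802/349⌉ = 6 − 6 = 0
n=107: ⌈(108·17)/349⌉ − ⌈(107·17)/349⌉ = ⌈1836/349⌉ − ⌈1819/349⌉ = 6 − 6 = 0
n=108: ⌈(109·17)/349⌉ − ⌈(108·17)/349⌉ = ⌈1853/349⌉ − ⌈1836/349⌉ = 6 − 6 = 0
n=109: ⌈(110·17)/349⌉ − ⌈(109·17)/349⌉ = ⌈1870/349⌉ − ⌈1853/349⌉ = 6 − 6 = 0
n=110: ⌈(111·17)/349⌉ − ⌈(110·17)/349⌉ = ⌈1887/349⌉ − ⌈1870/349⌉ = 6 − 6 = 0


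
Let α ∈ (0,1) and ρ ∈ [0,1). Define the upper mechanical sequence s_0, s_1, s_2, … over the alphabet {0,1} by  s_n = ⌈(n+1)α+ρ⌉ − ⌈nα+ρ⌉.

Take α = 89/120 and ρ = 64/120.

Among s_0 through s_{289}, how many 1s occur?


#1s = Σ_{n=0}^{289} s_n = Σ_{n=0}^{289} (⌈(n+1)α+ρ⌉ − ⌈nα+ρ⌉)
the sum telescopes: every ⌈nα+ρ⌉ with 0 < n < 290 appears once with + and once with −, leaving ⌈290α+ρ⌉ − ⌈0·α+ρ⌉
290α + ρ = (290·89 + 64) / 120 = 25874/120
ρ = 64/120
⌈25874/120⌉ = 216,  ⌈64/120⌉ = 1
#1s = 216 − 1 = 215

215


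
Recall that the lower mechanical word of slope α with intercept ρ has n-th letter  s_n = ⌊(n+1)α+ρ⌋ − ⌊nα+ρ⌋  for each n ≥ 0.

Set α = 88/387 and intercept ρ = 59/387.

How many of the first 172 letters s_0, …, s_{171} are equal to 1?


#1s = Σ_{n=0}^{171} s_n = Σ_{n=0}^{171} (⌊(n+1)α+ρ⌋ − ⌊nα+ρ⌋)
the sum telescopes: every ⌊nα+ρ⌋ with 0 < n < 172 appears once with + and once with −, leaving ⌊172α+ρ⌋ − ⌊0·α+ρ⌋
172α + ρ = (172·88 + 59) / 387 = 15195/387
ρ = 59/387
⌊15195/387⌋ = 39,  ⌊59/387⌋ = 0
#1s = 39 − 0 = 39

39


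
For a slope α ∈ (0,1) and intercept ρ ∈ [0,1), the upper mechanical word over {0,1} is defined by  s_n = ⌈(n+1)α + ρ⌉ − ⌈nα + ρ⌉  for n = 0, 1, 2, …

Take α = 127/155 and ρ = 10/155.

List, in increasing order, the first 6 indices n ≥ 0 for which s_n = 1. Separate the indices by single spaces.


n=0: ⌈137/155⌉−⌈10/155⌉ = 1−1 = 0
n=1: ⌈264/155⌉−⌈137/155⌉ = 2−1 = 1  ← one
n=2: ⌈391/155⌉−⌈264/155⌉ = 3−2 = 1  ← one
n=3: ⌈518/155⌉−⌈391/155⌉ = 4−3 = 1  ← one
n=4: ⌈645/155⌉−⌈518/155⌉ = 5−4 = 1  ← one
n=5: ⌈772/155⌉−⌈645/155⌉ = 5−5 = 0
n=6: ⌈899/155⌉−⌈772/155⌉ = 6−5 = 1  ← one
n=7: ⌈1026/155⌉−⌈899/155⌉ = 7−6 = 1  ← one
positions of the first 6 ones: 1 2 3 4 6 7

1 2 3 4 6 7


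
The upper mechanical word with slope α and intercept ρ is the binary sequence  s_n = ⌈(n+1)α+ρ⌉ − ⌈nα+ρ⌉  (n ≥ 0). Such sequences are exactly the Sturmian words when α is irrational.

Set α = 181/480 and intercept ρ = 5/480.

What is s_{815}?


(n+1)α + ρ = (816·181 + 5) / 480 = 147701/480
nα + ρ     = (815·181 + 5) / 480 = 147520/480
⌈147701/480⌉ = 308,  ⌈147520/480⌉ = 308
s_{815} = 308 − 308 = 0

0


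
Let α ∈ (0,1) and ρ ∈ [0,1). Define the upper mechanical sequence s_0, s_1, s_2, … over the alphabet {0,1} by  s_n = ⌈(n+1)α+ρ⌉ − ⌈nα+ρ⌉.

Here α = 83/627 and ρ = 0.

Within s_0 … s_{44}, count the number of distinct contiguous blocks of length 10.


t_n = ⌈(n·83)/627⌉ for n = 0 … 45:
  n=0…9: ⌈0/627⌉=0 ⌈83/627⌉=1 ⌈166/627⌉=1 ⌈249/627⌉=1 ⌈332/627⌉=1 ⌈415/627⌉=1 ⌈498/627⌉=1 ⌈581/627⌉=1 ⌈664/627⌉=2 ⌈747/627⌉=2
  n=10…19: ⌈830/627⌉=2 ⌈913/627⌉=2 ⌈996/627⌉=2 ⌈1079/627⌉=2 ⌈1162/627⌉=2 ⌈1245/627⌉=2 ⌈1328/627⌉=3 ⌈1411/627⌉=3 ⌈1494/627⌉=3 ⌈1577/627⌉=3
  n=20…29: ⌈1660/627⌉=3 ⌈1743/627⌉=3 ⌈1826/627⌉=3 ⌈1909/627⌉=4 ⌈1992/627⌉=4 ⌈2075/627⌉=4 ⌈2158/627⌉=4 ⌈2241/627⌉=4 ⌈2324/627⌉=4 ⌈2407/627⌉=4
  n=30…39: ⌈2490/627⌉=4 ⌈2573/627⌉=5 ⌈2656/627⌉=5 ⌈2739/627⌉=5 ⌈2822/627⌉=5 ⌈2905/627⌉=5 ⌈2988/627⌉=5 ⌈3071/627⌉=5 ⌈3154/627⌉=6 ⌈3237/627⌉=6
  n=40…45: ⌈3320/627⌉=6 ⌈3403/627⌉=6 ⌈3486/627⌉=6 ⌈3569/627⌉=6 ⌈3652/627⌉=6 ⌈3735/627⌉=6
s_n = t_(n+1) − t_n for n = 0 … 44 gives
prefix = 100000010000000100000010000000100000010000000
slide a length-10 window over [0..9] … [35..44] (36 windows); first occurrence of each distinct factor:
  [  0..  9] 1000000100
  [  1.. 10] 0000001000
  [  2.. 11] 0000010000
  [  3.. 12] 0000100000
  [  4.. 13] 0001000000
  [  5.. 14] 0010000000
  [  6.. 15] 0100000001
  [  7.. 16] 1000000010
  [  8.. 17] 0000000100
  [ 13.. 22] 0010000001
  [ 14.. 23] 0100000010
  (the other 25 windows repeat one of these)
distinct factors: {0000000100, 0000001000, 0000010000, 0000100000, 0001000000, 0010000000, 0010000001, 0100000001, 0100000010, 1000000010, 1000000100}
count = 11  (Sturmian bound for length 10 is 11)

11


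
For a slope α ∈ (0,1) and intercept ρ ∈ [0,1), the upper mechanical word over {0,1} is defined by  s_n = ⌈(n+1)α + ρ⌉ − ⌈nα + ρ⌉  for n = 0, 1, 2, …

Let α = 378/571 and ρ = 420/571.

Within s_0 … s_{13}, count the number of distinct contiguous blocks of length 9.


t_n = ⌈(n·378+420)/571⌉ for n = 0 … 14:
  n=0…9: ⌈420/571⌉=1 ⌈798/571⌉=2 ⌈1176/571⌉=3 ⌈1554/571⌉=3 ⌈1932/571⌉=4 ⌈2310/571⌉=5 ⌈2688/571⌉=5 ⌈3066/571⌉=6 ⌈3444/571⌉=7 ⌈3822/571⌉=7
  n=10…14: ⌈4200/571⌉=8 ⌈4578/571⌉=9 ⌈4956/571⌉=9 ⌈5334/571⌉=10 ⌈5712/571⌉=11
s_n = t_(n+1) − t_n for n = 0 … 13 gives
prefix = 11011011011011
slide a length-9 window over [0..8] … [5..13] (6 windows); first occurrence of each distinct factor:
  [  0..  8] 110110110
  [  1..  9] 101101101
  [  2.. 10] 011011011
  (the other 3 windows repeat one of these)
distinct factors: {011011011, 101101101, 110110110}
count = 3  (Sturmian bound for length 9 is 10)

3


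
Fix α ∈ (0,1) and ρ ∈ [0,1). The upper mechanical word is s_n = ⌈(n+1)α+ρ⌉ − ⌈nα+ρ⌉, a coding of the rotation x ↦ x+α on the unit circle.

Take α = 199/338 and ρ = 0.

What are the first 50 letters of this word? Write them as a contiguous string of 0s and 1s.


11010110101101011010101101011010110101011010110101

n=0: ⌈(1·199)/338⌉ − ⌈(0·199)/338⌉ = ⌈199/338⌉ − ⌈0/338⌉ = 1 − 0 = 1
n=1: ⌈(2·199)/338⌉ − ⌈(1·199)/338⌉ = ⌈398/338⌉ − ⌈199/338⌉ = 2 − 1 = 1
n=2: ⌈(3·199)/338⌉ − ⌈(2·199)/338⌉ = ⌈597/338⌉ − ⌈398/338⌉ = 2 − 2 = 0
n=3: ⌈(4·199)/338⌉ − ⌈(3·199)/338⌉ = ⌈796/338⌉ − ⌈597/338⌉ = 3 − 2 = 1
n=4: ⌈(5·199)/338⌉ − ⌈(4·199)/338⌉ = ⌈995/338⌉ − ⌈796/338⌉ = 3 − 3 = 0
n=5: ⌈(6·199)/338⌉ − ⌈(5·199)/338⌉ = ⌈1194/338⌉ − ⌈995/338⌉ = 4 − 3 = 1
n=6: ⌈(7·199)/338⌉ − ⌈(6·199)/338⌉ = ⌈1393/338⌉ − ⌈1194/338⌉ = 5 − 4 = 1
n=7: ⌈(8·199)/338⌉ − ⌈(7·199)/338⌉ = ⌈1592/338⌉ − ⌈1393/338⌉ = 5 − 5 = 0
n=8: ⌈(9·199)/338⌉ − ⌈(8·199)/338⌉ = ⌈1791/338⌉ − ⌈1592/338⌉ = 6 − 5 = 1
n=9: ⌈(10·199)/338⌉ − ⌈(9·199)/338⌉ = ⌈1990/338⌉ − ⌈1791/338⌉ = 6 − 6 = 0
n=10: ⌈(11·199)/338⌉ − ⌈(10·199)/338⌉ = ⌈2189/338⌉ − ⌈1990/338⌉ = 7 − 6 = 1
n=11: ⌈(12·199)/338⌉ − ⌈(11·199)/338⌉ = ⌈2388/338⌉ − ⌈2189/338⌉ = 8 − 7 = 1
n=12: ⌈(13·199)/338⌉ − ⌈(12·199)/338⌉ = ⌈2587/338⌉ − ⌈2388/338⌉ = 8 − 8 = 0
n=13: ⌈(14·199)/338⌉ − ⌈(13·199)/338⌉ = ⌈2786/338⌉ − ⌈2587/338⌉ = 9 − 8 = 1
n=14: ⌈(15·199)/338⌉ − ⌈(14·199)/338⌉ = ⌈2985/338⌉ − ⌈2786/338⌉ = 9 − 9 = 0
n=15: ⌈(16·199)/338⌉ − ⌈(15·199)/338⌉ = ⌈3184/338⌉ − ⌈2985/338⌉ = 10 − 9 = 1
n=16: ⌈(17·199)/338⌉ − ⌈(16·199)/338⌉ = ⌈3383/338⌉ − ⌈3184/338⌉ = 11 − 10 = 1
n=17: ⌈(18·199)/338⌉ − ⌈(17·199)/338⌉ = ⌈3582/338⌉ − ⌈3383/338⌉ = 11 − 11 = 0
n=18: ⌈(19·199)/338⌉ − ⌈(18·199)/338⌉ = ⌈3781/338⌉ − ⌈3582/338⌉ = 12 − 11 = 1
n=19: ⌈(20·199)/338⌉ − ⌈(19·199)/338⌉ = ⌈3980/338⌉ − ⌈3781/338⌉ = 12 − 12 = 0
n=20: ⌈(21·199)/338⌉ − ⌈(20·199)/338⌉ = ⌈4179/338⌉ − ⌈3980/338⌉ = 13 − 12 = 1
n=21: ⌈(22·199)/338⌉ − ⌈(21·199)/338⌉ = ⌈4378/338⌉ − ⌈4179/338⌉ = 13 − 13 = 0
n=22: ⌈(23·199)/338⌉ − ⌈(22·199)/338⌉ = ⌈4577/338⌉ − ⌈4378/338⌉ = 14 − 13 = 1
n=23: ⌈(24·199)/338⌉ − ⌈(23·199)/338⌉ = ⌈4776/338⌉ − ⌈4577/338⌉ = 15 − 14 = 1
n=24: ⌈(25·199)/338⌉ − ⌈(24·199)/338⌉ = ⌈4975/338⌉ − ⌈4776/338⌉ = 15 − 15 = 0
n=25: ⌈(26·199)/338⌉ − ⌈(25·199)/338⌉ = ⌈5174/338⌉ − ⌈4975/338⌉ = 16 − 15 = 1
n=26: ⌈(27·199)/338⌉ − ⌈(26·199)/338⌉ = ⌈5373/338⌉ − ⌈5174/338⌉ = 16 − 16 = 0
n=27: ⌈(28·199)/338⌉ − ⌈(27·199)/338⌉ = ⌈5572/338⌉ − ⌈5373/338⌉ = 17 − 16 = 1
n=28: ⌈(29·199)/338⌉ − ⌈(28·199)/338⌉ = ⌈5771/338⌉ − ⌈5572/338⌉ = 18 − 17 = 1
n=29: ⌈(30·199)/338⌉ − ⌈(29·199)/338⌉ = ⌈5970/338⌉ − ⌈5771/338⌉ = 18 − 18 = 0
n=30: ⌈(31·199)/338⌉ − ⌈(30·199)/338⌉ = ⌈6169/338⌉ − ⌈5970/338⌉ = 19 − 18 = 1
n=31: ⌈(32·199)/338⌉ − ⌈(31·199)/338⌉ = ⌈6368/338⌉ − ⌈6169/338⌉ = 19 − 19 = 0
n=32: ⌈(33·199)/338⌉ − ⌈(32·199)/338⌉ = ⌈6567/338⌉ − ⌈6368/338⌉ = 20 − 19 = 1
n=33: ⌈(34·199)/338⌉ − ⌈(33·199)/338⌉ = ⌈6766/338⌉ − ⌈6567/338⌉ = 21 − 20 = 1
n=34: ⌈(35·199)/338⌉ − ⌈(34·199)/338⌉ = ⌈6965/338⌉ − ⌈6766/338⌉ = 21 − 21 = 0
n=35: ⌈(36·199)/338⌉ − ⌈(35·199)/338⌉ = ⌈7164/338⌉ − ⌈6965/338⌉ = 22 − 21 = 1
n=36: ⌈(37·199)/338⌉ − ⌈(36·199)/338⌉ = ⌈7363/338⌉ − ⌈7164/338⌉ = 22 − 22 = 0
n=37: ⌈(38·199)/338⌉ − ⌈(37·199)/338⌉ = ⌈7562/338⌉ − ⌈7363/338⌉ = 23 − 22 = 1
n=38: ⌈(39·199)/338⌉ − ⌈(38·199)/338⌉ = ⌈7761/338⌉ − ⌈7562/338⌉ = 23 − 23 = 0
n=39: ⌈(40·199)/338⌉ − ⌈(39·199)/338⌉ = ⌈7960/338⌉ − ⌈7761/338⌉ = 24 − 23 = 1
n=40: ⌈(41·199)/338⌉ − ⌈(40·199)/338⌉ = ⌈8159/338⌉ − ⌈7960/338⌉ = 25 − 24 = 1
n=41: ⌈(42·199)/338⌉ − ⌈(41·199)/338⌉ = ⌈8358/338⌉ − ⌈8159/338⌉ = 25 − 25 = 0
n=42: ⌈(43·199)/338⌉ − ⌈(42·199)/338⌉ = ⌈8557/338⌉ − ⌈8358/338⌉ = 26 − 25 = 1
n=43: ⌈(44·199)/338⌉ − ⌈(43·199)/338⌉ = ⌈8756/338⌉ − ⌈8557/338⌉ = 26 − 26 = 0
n=44: ⌈(45·199)/338⌉ − ⌈(44·199)/338⌉ = ⌈8955/338⌉ − ⌈8756/338⌉ = 27 − 26 = 1
n=45: ⌈(46·199)/338⌉ − ⌈(45·199)/338⌉ = ⌈9154/338⌉ − ⌈8955/338⌉ = 28 − 27 = 1
n=46: ⌈(47·199)/338⌉ − ⌈(46·199)/338⌉ = ⌈9353/338⌉ − ⌈9154/338⌉ = 28 − 28 = 0
n=47: ⌈(48·199)/338⌉ − ⌈(47·199)/338⌉ = ⌈9552/338⌉ − ⌈9353/338⌉ = 29 − 28 = 1
n=48: ⌈(49·199)/338⌉ − ⌈(48·199)/338⌉ = ⌈9751/338⌉ − ⌈9552/338⌉ = 29 − 29 = 0
n=49: ⌈(50·199)/338⌉ − ⌈(49·199)/338⌉ = ⌈9950/338⌉ − ⌈9751/338⌉ = 30 − 29 = 1


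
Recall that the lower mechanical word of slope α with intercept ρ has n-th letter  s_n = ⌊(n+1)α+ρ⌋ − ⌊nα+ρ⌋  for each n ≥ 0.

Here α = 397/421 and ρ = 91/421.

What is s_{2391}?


1

(n+1)α + ρ = (2392·397 + 91) / 421 = 949715/421
nα + ρ     = (2391·397 + 91) / 421 = 949318/421
⌊949715/421⌋ = 2255,  ⌊949318/421⌋ = 2254
s_{2391} = 2255 − 2254 = 1


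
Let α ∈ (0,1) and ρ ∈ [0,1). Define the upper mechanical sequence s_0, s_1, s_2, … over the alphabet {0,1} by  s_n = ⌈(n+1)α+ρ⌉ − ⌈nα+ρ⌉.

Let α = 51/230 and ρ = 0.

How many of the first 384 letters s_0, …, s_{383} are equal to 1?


#1s = Σ_{n=0}^{383} s_n = Σ_{n=0}^{383} (⌈(n+1)α+ρ⌉ − ⌈nα+ρ⌉)
the sum telescopes: every ⌈nα+ρ⌉ with 0 < n < 384 appears once with + and once with −, leaving ⌈384α+ρ⌉ − ⌈0·α+ρ⌉
384α + ρ = (384·51) / 230 = 19584/230
ρ = 0/230
⌈19584/230⌉ = 86,  ⌈0/230⌉ = 0
#1s = 86 − 0 = 86

86


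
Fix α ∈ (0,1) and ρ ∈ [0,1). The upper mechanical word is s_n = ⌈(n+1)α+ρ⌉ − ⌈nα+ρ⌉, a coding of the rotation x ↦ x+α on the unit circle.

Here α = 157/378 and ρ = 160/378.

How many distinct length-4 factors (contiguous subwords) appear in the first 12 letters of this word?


5

t_n = ⌈(n·157+160)/378⌉ for n = 0 … 12:
  n=0…9: ⌈160/378⌉=1 ⌈317/378⌉=1 ⌈474/378⌉=2 ⌈631/378⌉=2 ⌈788/378⌉=3 ⌈945/378⌉=3 ⌈1102/378⌉=3 ⌈1259/378⌉=4 ⌈1416/378⌉=4 ⌈1573/378⌉=5
  n=10…12: ⌈1730/378⌉=5 ⌈1887/378⌉=5 ⌈2044/378⌉=6
s_n = t_(n+1) − t_n for n = 0 … 11 gives
prefix = 010100101001
slide a length-4 window over [0..3] … [8..11] (9 windows); first occurrence of each distinct factor:
  [  0..  3] 0101
  [  1..  4] 1010
  [  2..  5] 0100
  [  3..  6] 1001
  [  4..  7] 0010
  (the other 4 windows repeat one of these)
distinct factors: {0010, 0100, 0101, 1001, 1010}
count = 5  (Sturmian bound for length 4 is 5)


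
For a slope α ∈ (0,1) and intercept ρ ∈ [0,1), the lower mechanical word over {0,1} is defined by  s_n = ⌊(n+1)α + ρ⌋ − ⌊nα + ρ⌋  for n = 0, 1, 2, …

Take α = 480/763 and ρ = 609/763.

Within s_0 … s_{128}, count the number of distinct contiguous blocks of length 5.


6

t_n = ⌊(n·480+609)/763⌋ for n = 0 … 129:
  n=0…9: ⌊609/763⌋=0 ⌊1089/763⌋=1 ⌊1569/763⌋=2 ⌊2049/763⌋=2 ⌊2529/763⌋=3 ⌊3009/763⌋=3 ⌊3489/763⌋=4 ⌊3969/763⌋=5 ⌊4449/763⌋=5 ⌊4929/763⌋=6
  n=10…19: ⌊5409/763⌋=7 ⌊5889/763⌋=7 ⌊6369/763⌋=8 ⌊6849/763⌋=8 ⌊7329/763⌋=9 ⌊7809/763⌋=10 ⌊8289/763⌋=10 ⌊8769/763⌋=11 ⌊9249/763⌋=12 ⌊9729/763⌋=12
  n=20…29: ⌊10209/763⌋=13 ⌊10689/763⌋=14 ⌊11169/763⌋=14 ⌊11649/763⌋=15 ⌊12129/763⌋=15 ⌊12609/763⌋=16 ⌊13089/763⌋=17 ⌊13569/763⌋=17 ⌊14049/763⌋=18 ⌊14529/763⌋=19
  n=30…39: ⌊15009/763⌋=19 ⌊15489/763⌋=20 ⌊15969/763⌋=20 ⌊16449/763⌋=21 ⌊16929/763⌋=22 ⌊17409/763⌋=22 ⌊17889/763⌋=23 ⌊18369/763⌋=24 ⌊18849/763⌋=24 ⌊19329/763⌋=25
  n=40…49: ⌊19809/763⌋=25 ⌊20289/763⌋=26 ⌊20769/763⌋=27 ⌊21249/763⌋=27 ⌊21729/763⌋=28 ⌊22209/763⌋=29 ⌊22689/763⌋=29 ⌊23169/763⌋=30 ⌊23649/763⌋=30 ⌊24129/763⌋=31
  n=50…59: ⌊24609/763⌋=32 ⌊25089/763⌋=32 ⌊25569/763⌋=33 ⌊26049/763⌋=34 ⌊26529/763⌋=34 ⌊27009/763⌋=35 ⌊27489/763⌋=36 ⌊27969/763⌋=36 ⌊28449/763⌋=37 ⌊28929/763⌋=37
  n=60…69: ⌊29409/763⌋=38 ⌊29889/763⌋=39 ⌊30369/763⌋=39 ⌊30849/763⌋=40 ⌊31329/763⌋=41 ⌊31809/763⌋=41 ⌊32289/763⌋=42 ⌊32769/763⌋=42 ⌊33249/763⌋=43 ⌊33729/763⌋=44
  n=70…79: ⌊34209/763⌋=44 ⌊34689/763⌋=45 ⌊35169/763⌋=46 ⌊35649/763⌋=46 ⌊36129/763⌋=47 ⌊36609/763⌋=47 ⌊37089/763⌋=48 ⌊37569/763⌋=49 ⌊38049/763⌋=49 ⌊38529/763⌋=50
  n=80…89: ⌊39009/763⌋=51 ⌊39489/763⌋=51 ⌊39969/763⌋=52 ⌊40449/763⌋=53 ⌊40929/763⌋=53 ⌊41409/763⌋=54 ⌊41889/763⌋=54 ⌊42369/763⌋=55 ⌊42849/763⌋=56 ⌊43329/763⌋=56
  n=90…99: ⌊43809/763⌋=57 ⌊44289/763⌋=58 ⌊44769/763⌋=58 ⌊45249/763⌋=59 ⌊45729/763⌋=59 ⌊46209/763⌋=60 ⌊46689/763⌋=61 ⌊47169/763⌋=61 ⌊47649/763⌋=62 ⌊48129/763⌋=63
  n=100…109: ⌊48609/763⌋=63 ⌊49089/763⌋=64 ⌊49569/763⌋=64 ⌊50049/763⌋=65 ⌊50529/763⌋=66 ⌊51009/763⌋=66 ⌊51489/763⌋=67 ⌊51969/763⌋=68 ⌊52449/763⌋=68 ⌊52929/763⌋=69
  n=110…119: ⌊53409/763⌋=69 ⌊53889/763⌋=70 ⌊54369/763⌋=71 ⌊54849/763⌋=71 ⌊55329/763⌋=72 ⌊55809/763⌋=73 ⌊56289/763⌋=73 ⌊56769/763⌋=74 ⌊57249/763⌋=75 ⌊57729/763⌋=75
  n=120…129: ⌊58209/763⌋=76 ⌊58689/763⌋=76 ⌊59169/763⌋=77 ⌊59649/763⌋=78 ⌊60129/763⌋=78 ⌊60609/763⌋=79 ⌊61089/763⌋=80 ⌊61569/763⌋=80 ⌊62049/763⌋=81 ⌊62529/763⌋=81
s_n = t_(n+1) − t_n for n = 0 … 128 gives
prefix = 110101101101011011011010110110101101101011011010110110110101101101011011010110110110101101101011011010110110101101101101011011010
slide a length-5 window over [0..4] … [124..128] (125 windows); first occurrence of each distinct factor:
  [  0..  4] 11010
  [  1..  5] 10101
  [  2..  6] 01011
  [  3..  7] 10110
  [  4..  8] 01101
  [  5..  9] 11011
  (the other 119 windows repeat one of these)
distinct factors: {01011, 01101, 10101, 10110, 11010, 11011}
count = 6  (Sturmian bound for length 5 is 6)
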